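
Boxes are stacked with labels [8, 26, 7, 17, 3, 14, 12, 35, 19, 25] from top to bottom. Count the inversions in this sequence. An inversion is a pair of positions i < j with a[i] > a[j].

There are 16 inversions.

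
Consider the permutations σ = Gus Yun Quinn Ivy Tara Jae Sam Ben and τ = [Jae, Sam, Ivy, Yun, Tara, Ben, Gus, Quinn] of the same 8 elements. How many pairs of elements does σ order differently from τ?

18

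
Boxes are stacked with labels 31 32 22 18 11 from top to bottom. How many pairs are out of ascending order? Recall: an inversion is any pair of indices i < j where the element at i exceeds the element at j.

Out-of-order index pairs (0-indexed):
(0,2): 31 > 22
(0,3): 31 > 18
(0,4): 31 > 11
(1,2): 32 > 22
(1,3): 32 > 18
(1,4): 32 > 11
(2,3): 22 > 18
(2,4): 22 > 11
(3,4): 18 > 11
That's 9 pairs.

9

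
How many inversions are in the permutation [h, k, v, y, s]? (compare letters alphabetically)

Element-by-element contributions:
h: 0
k: 0
v: 1
y: 1
s: 0
Sum: 0 + 0 + 1 + 1 + 0 = 2

2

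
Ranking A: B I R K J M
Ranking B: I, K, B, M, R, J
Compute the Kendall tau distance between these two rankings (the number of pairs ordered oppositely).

5 discordant pairs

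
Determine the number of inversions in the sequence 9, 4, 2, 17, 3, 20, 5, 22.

For each element, count later entries that are smaller:
9: 4
4: 2
2: 0
17: 2
3: 0
20: 1
5: 0
22: 0
Sum: 4 + 2 + 0 + 2 + 0 + 1 + 0 + 0 = 9

9 out-of-order pairs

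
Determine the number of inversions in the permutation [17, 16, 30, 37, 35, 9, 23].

For each element, count later entries that are smaller:
17: 2
16: 1
30: 2
37: 3
35: 2
9: 0
23: 0
Sum: 2 + 1 + 2 + 3 + 2 + 0 + 0 = 10

Out-of-order pairs: 10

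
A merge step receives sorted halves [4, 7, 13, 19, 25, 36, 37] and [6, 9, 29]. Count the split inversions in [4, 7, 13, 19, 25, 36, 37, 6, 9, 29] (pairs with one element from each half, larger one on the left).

For each element r of the right run, count left-run elements greater than r:
r = 6: 7, 13, 19, 25, 36, 37 → 6
r = 9: 13, 19, 25, 36, 37 → 5
r = 29: 36, 37 → 2
Cross-inversions: 6 + 5 + 2 = 13

13 cross-inversions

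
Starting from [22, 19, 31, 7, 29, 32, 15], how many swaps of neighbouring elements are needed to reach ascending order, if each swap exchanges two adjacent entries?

10 adjacent swaps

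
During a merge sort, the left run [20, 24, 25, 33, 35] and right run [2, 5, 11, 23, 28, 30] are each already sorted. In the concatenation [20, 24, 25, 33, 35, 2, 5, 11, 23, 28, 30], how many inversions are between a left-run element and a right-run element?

23 split inversions

Take each right-half value and tally the left-half values above it:
r = 2: 20, 24, 25, 33, 35 → 5
r = 5: 20, 24, 25, 33, 35 → 5
r = 11: 20, 24, 25, 33, 35 → 5
r = 23: 24, 25, 33, 35 → 4
r = 28: 33, 35 → 2
r = 30: 33, 35 → 2
Cross-inversions: 5 + 5 + 5 + 4 + 2 + 2 = 23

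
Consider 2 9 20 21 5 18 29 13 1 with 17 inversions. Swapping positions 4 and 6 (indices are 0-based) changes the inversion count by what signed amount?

+3

Positions 4 and 6 hold 5 and 29; after swapping, the array is [2, 9, 20, 21, 29, 18, 5, 13, 1].
Element-by-element contributions:
2: 1
9: 2
20: 4
21: 4
29: 4
18: 3
5: 1
13: 1
1: 0
Sum: 1 + 2 + 4 + 4 + 4 + 3 + 1 + 1 + 0 = 20
Change: 20 − 17 = +3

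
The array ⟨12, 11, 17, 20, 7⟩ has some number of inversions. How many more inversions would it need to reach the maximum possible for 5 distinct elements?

5 inversions short

Maximum inversions for 5 distinct elements is C(5, 2) = 5·4/2 = 10.
Current inversions — for each element, count later smaller elements:
12: 2
11: 1
17: 1
20: 1
7: 0
Current total: 2 + 1 + 1 + 1 + 0 = 5
Shortfall: 10 − 5 = 5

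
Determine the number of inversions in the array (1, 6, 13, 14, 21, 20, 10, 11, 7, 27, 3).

24 inversions

Count, for each position, how many later elements it exceeds:
1: 0
6: 1
13: 4
14: 4
21: 5
20: 4
10: 2
11: 2
7: 1
27: 1
3: 0
Sum: 0 + 1 + 4 + 4 + 5 + 4 + 2 + 2 + 1 + 1 + 0 = 24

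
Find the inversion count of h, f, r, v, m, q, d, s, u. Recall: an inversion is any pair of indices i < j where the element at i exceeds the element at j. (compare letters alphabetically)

Sweep left to right; for each value list the smaller values that follow it:
h → f, d → 2
f → d → 1
r → m, q, d → 3
v → m, q, d, s, u → 5
m → d → 1
q → d → 1
d → none → 0
s → none → 0
u → none → 0
Sum: 2 + 1 + 3 + 5 + 1 + 1 + 0 + 0 + 0 = 13

13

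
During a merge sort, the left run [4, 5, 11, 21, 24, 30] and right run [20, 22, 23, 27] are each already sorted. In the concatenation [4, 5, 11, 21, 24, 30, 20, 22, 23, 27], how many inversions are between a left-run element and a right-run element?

8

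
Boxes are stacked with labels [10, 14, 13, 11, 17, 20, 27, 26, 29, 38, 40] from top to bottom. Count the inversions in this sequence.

4

Element-by-element contributions:
10 → none → 0
14 → 13, 11 → 2
13 → 11 → 1
11 → none → 0
17 → none → 0
20 → none → 0
27 → 26 → 1
26 → none → 0
29 → none → 0
38 → none → 0
40 → none → 0
Sum: 0 + 2 + 1 + 0 + 0 + 0 + 1 + 0 + 0 + 0 + 0 = 4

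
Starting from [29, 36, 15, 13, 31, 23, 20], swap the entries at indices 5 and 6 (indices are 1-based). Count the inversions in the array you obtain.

12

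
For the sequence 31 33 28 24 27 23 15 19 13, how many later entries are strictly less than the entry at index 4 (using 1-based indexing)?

4 such elements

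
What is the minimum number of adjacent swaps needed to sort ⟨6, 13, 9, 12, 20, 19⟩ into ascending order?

3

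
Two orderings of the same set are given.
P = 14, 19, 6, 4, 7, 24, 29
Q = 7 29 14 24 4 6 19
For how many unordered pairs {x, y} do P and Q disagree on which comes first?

There are 15 disagreeing pairs.

Assign each item its position (1..7) in the first ordering, then rewrite the second ordering as that position sequence:
positions: 14→1, 19→2, 6→3, 4→4, 7→5, 24→6, 29→7
second ordering as positions: [5, 7, 1, 6, 4, 3, 2]
Discordant pairs = inversions in this position sequence.
5: 1, 4, 3, 2 → 4
7: 1, 6, 4, 3, 2 → 5
1: 0
6: 4, 3, 2 → 3
4: 3, 2 → 2
3: 2 → 1
2: 0
Total: 4 + 5 + 0 + 3 + 2 + 1 + 0 = 15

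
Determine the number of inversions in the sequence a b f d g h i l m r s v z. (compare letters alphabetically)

1

Element-by-element contributions:
a → none → 0
b → none → 0
f → d → 1
d → none → 0
g → none → 0
h → none → 0
i → none → 0
l → none → 0
m → none → 0
r → none → 0
s → none → 0
v → none → 0
z → none → 0
Sum: 0 + 0 + 1 + 0 + 0 + 0 + 0 + 0 + 0 + 0 + 0 + 0 + 0 = 1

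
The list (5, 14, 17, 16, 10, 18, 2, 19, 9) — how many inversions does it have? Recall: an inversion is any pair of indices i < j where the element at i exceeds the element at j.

For each element, count later entries that are smaller:
5 → 2 → 1
14 → 10, 2, 9 → 3
17 → 16, 10, 2, 9 → 4
16 → 10, 2, 9 → 3
10 → 2, 9 → 2
18 → 2, 9 → 2
2 → none → 0
19 → 9 → 1
9 → none → 0
Sum: 1 + 3 + 4 + 3 + 2 + 2 + 0 + 1 + 0 = 16

16 inversions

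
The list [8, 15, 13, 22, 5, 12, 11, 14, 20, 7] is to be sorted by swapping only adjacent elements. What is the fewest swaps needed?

Each adjacent swap fixes exactly one inversion, so the minimum swap count equals the number of inversions.
Count inversions — for each element, later elements that are smaller:
8: 5, 7 → 2
15: 13, 5, 12, 11, 14, 7 → 6
13: 5, 12, 11, 7 → 4
22: 5, 12, 11, 14, 20, 7 → 6
5: none → 0
12: 11, 7 → 2
11: 7 → 1
14: 7 → 1
20: 7 → 1
7: none → 0
Total inversions: 2 + 6 + 4 + 6 + 0 + 2 + 1 + 1 + 1 + 0 = 23

23 swaps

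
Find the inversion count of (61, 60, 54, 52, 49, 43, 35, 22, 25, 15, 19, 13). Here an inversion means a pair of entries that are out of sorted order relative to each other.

Element-by-element contributions:
61 → 60, 54, 52, 49, 43, 35, 22, 25, 15, 19, 13 → 11
60 → 54, 52, 49, 43, 35, 22, 25, 15, 19, 13 → 10
54 → 52, 49, 43, 35, 22, 25, 15, 19, 13 → 9
52 → 49, 43, 35, 22, 25, 15, 19, 13 → 8
49 → 43, 35, 22, 25, 15, 19, 13 → 7
43 → 35, 22, 25, 15, 19, 13 → 6
35 → 22, 25, 15, 19, 13 → 5
22 → 15, 19, 13 → 3
25 → 15, 19, 13 → 3
15 → 13 → 1
19 → 13 → 1
13 → none → 0
Sum: 11 + 10 + 9 + 8 + 7 + 6 + 5 + 3 + 3 + 1 + 1 + 0 = 64

There are 64 inversions.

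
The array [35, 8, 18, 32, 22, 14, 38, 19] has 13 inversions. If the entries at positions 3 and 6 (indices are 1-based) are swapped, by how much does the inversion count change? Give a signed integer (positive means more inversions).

-1

Positions 3 and 6 hold 18 and 14; after swapping, the array is [35, 8, 14, 32, 22, 18, 38, 19].
Element-by-element contributions:
35: 6
8: 0
14: 0
32: 3
22: 2
18: 0
38: 1
19: 0
Sum: 6 + 0 + 0 + 3 + 2 + 0 + 1 + 0 = 12
Change: 12 − 13 = -1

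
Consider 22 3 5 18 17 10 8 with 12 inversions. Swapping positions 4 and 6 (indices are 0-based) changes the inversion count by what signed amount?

-3

Positions 4 and 6 hold 17 and 8; after swapping, the array is [22, 3, 5, 18, 8, 10, 17].
For each element, count later entries that are smaller:
22: 6
3: 0
5: 0
18: 3
8: 0
10: 0
17: 0
Sum: 6 + 0 + 0 + 3 + 0 + 0 + 0 = 9
Change: 9 − 12 = -3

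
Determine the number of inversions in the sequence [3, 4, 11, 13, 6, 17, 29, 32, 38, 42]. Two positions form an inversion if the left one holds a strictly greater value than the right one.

Sweep left to right; for each value list the smaller values that follow it:
3 → none → 0
4 → none → 0
11 → 6 → 1
13 → 6 → 1
6 → none → 0
17 → none → 0
29 → none → 0
32 → none → 0
38 → none → 0
42 → none → 0
Sum: 0 + 0 + 1 + 1 + 0 + 0 + 0 + 0 + 0 + 0 = 2

Inversions: 2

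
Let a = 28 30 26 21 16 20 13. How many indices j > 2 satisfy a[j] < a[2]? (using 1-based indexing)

5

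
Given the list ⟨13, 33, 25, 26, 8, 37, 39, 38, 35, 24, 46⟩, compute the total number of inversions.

For each element, count later entries that are smaller:
13 → 8 → 1
33 → 25, 26, 8, 24 → 4
25 → 8, 24 → 2
26 → 8, 24 → 2
8 → none → 0
37 → 35, 24 → 2
39 → 38, 35, 24 → 3
38 → 35, 24 → 2
35 → 24 → 1
24 → none → 0
46 → none → 0
Sum: 1 + 4 + 2 + 2 + 0 + 2 + 3 + 2 + 1 + 0 + 0 = 17

17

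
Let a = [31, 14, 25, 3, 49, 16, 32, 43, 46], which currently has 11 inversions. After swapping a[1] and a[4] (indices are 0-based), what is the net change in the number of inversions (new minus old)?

+3

Positions 1 and 4 hold 14 and 49; after swapping, the array is [31, 49, 25, 3, 14, 16, 32, 43, 46].
Sweep left to right; for each value list the smaller values that follow it:
31: 4
49: 7
25: 3
3: 0
14: 0
16: 0
32: 0
43: 0
46: 0
Sum: 4 + 7 + 3 + 0 + 0 + 0 + 0 + 0 + 0 = 14
Change: 14 − 11 = +3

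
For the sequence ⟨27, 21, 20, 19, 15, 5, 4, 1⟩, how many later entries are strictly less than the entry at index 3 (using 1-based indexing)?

5

The element at index 3 is 20.
Elements after it: 19, 15, 5, 4, 1
Those smaller than 20: 19, 15, 5, 4, 1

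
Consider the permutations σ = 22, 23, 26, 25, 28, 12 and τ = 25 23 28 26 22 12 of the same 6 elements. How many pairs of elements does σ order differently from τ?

7

Assign each item its position (1..6) in the first ordering, then rewrite the second ordering as that position sequence:
positions: 22→1, 23→2, 26→3, 25→4, 28→5, 12→6
second ordering as positions: [4, 2, 5, 3, 1, 6]
Discordant pairs = inversions in this position sequence.
4: 2, 3, 1 → 3
2: 1 → 1
5: 3, 1 → 2
3: 1 → 1
1: 0
6: 0
Total: 3 + 1 + 2 + 1 + 0 + 0 = 7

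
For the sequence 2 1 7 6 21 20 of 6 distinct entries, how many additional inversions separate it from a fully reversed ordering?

12

Maximum inversions for 6 distinct elements is C(6, 2) = 6·5/2 = 15.
Current inversions — for each element, count later smaller elements:
2: 1
1: 0
7: 1
6: 0
21: 1
20: 0
Current total: 1 + 0 + 1 + 0 + 1 + 0 = 3
Shortfall: 15 − 3 = 12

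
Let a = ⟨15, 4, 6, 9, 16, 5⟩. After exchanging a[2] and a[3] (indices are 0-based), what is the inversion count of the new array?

Inversions: 8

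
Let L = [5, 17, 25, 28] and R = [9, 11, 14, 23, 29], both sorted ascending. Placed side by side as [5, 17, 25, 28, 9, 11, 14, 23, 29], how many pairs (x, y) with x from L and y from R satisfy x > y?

For each element r of the right run, count left-run elements greater than r:
r = 9: 17, 25, 28 → 3
r = 11: 17, 25, 28 → 3
r = 14: 17, 25, 28 → 3
r = 23: 25, 28 → 2
r = 29: none → 0
Cross-inversions: 3 + 3 + 3 + 2 + 0 = 11

There are 11 split inversions.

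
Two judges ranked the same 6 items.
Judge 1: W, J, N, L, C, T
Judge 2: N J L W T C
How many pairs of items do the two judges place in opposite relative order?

Assign each item its position (1..6) in the first ordering, then rewrite the second ordering as that position sequence:
positions: W→1, J→2, N→3, L→4, C→5, T→6
second ordering as positions: [3, 2, 4, 1, 6, 5]
Discordant pairs = inversions in this position sequence.
3: 2, 1 → 2
2: 1 → 1
4: 1 → 1
1: 0
6: 5 → 1
5: 0
Total: 2 + 1 + 1 + 0 + 1 + 0 = 5

5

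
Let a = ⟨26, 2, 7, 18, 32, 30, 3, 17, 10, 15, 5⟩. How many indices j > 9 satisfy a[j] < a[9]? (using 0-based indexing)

The element at index 9 is 15.
Elements after it: 5
Those smaller than 15: 5

1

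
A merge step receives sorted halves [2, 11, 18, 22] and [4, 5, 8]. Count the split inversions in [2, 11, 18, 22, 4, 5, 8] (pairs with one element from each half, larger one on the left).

Take each right-half value and tally the left-half values above it:
r = 4: 11, 18, 22 → 3
r = 5: 11, 18, 22 → 3
r = 8: 11, 18, 22 → 3
Cross-inversions: 3 + 3 + 3 = 9

9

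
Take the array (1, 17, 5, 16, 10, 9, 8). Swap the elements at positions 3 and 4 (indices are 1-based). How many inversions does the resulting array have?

12 inversions

Positions 3 and 4 hold 5 and 16; after swapping, the array is [1, 17, 16, 5, 10, 9, 8].
Sweep left to right; for each value list the smaller values that follow it:
1: 0
17: 5
16: 4
5: 0
10: 2
9: 1
8: 0
Sum: 0 + 5 + 4 + 0 + 2 + 1 + 0 = 12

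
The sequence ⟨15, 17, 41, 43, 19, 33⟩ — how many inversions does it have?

Out-of-order index pairs (1-indexed):
(3,5): 41 > 19
(3,6): 41 > 33
(4,5): 43 > 19
(4,6): 43 > 33
That's 4 pairs.

4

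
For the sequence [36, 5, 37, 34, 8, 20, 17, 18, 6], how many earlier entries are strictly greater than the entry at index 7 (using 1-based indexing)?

4 such elements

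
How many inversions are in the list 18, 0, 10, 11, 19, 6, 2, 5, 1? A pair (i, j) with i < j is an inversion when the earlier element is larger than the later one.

Count, for each position, how many later elements it exceeds:
18: 7
0: 0
10: 4
11: 4
19: 4
6: 3
2: 1
5: 1
1: 0
Sum: 7 + 0 + 4 + 4 + 4 + 3 + 1 + 1 + 0 = 24

24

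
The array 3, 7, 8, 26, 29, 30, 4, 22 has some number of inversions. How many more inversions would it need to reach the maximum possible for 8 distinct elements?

Maximum inversions for 8 distinct elements is C(8, 2) = 8·7/2 = 28.
Current inversions — for each element, count later smaller elements:
3: 0
7: 1
8: 1
26: 2
29: 2
30: 2
4: 0
22: 0
Current total: 0 + 1 + 1 + 2 + 2 + 2 + 0 + 0 = 8
Shortfall: 28 − 8 = 20

20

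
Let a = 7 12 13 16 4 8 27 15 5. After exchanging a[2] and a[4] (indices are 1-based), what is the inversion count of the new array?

19 inversions

Positions 2 and 4 hold 12 and 16; after swapping, the array is [7, 16, 13, 12, 4, 8, 27, 15, 5].
Count, for each position, how many later elements it exceeds:
7: 2
16: 6
13: 4
12: 3
4: 0
8: 1
27: 2
15: 1
5: 0
Sum: 2 + 6 + 4 + 3 + 0 + 1 + 2 + 1 + 0 = 19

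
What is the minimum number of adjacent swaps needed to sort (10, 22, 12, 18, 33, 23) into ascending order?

Minimum adjacent swaps = number of inversions (each swap of adjacent out-of-order elements removes one inversion and no swap can remove more).
Count inversions — for each element, later elements that are smaller:
10: none → 0
22: 12, 18 → 2
12: none → 0
18: none → 0
33: 23 → 1
23: none → 0
Total inversions: 0 + 2 + 0 + 0 + 1 + 0 = 3

Swaps: 3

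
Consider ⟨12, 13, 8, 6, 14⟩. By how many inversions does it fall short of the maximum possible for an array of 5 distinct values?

5

Maximum inversions for 5 distinct elements is C(5, 2) = 5·4/2 = 10.
Current inversions — for each element, count later smaller elements:
12: 2
13: 2
8: 1
6: 0
14: 0
Current total: 2 + 2 + 1 + 0 + 0 = 5
Shortfall: 10 − 5 = 5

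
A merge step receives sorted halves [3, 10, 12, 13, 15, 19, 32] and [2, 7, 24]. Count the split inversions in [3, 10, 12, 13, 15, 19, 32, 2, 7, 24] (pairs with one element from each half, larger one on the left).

14

Take each right-half value and tally the left-half values above it:
r = 2: 3, 10, 12, 13, 15, 19, 32 → 7
r = 7: 10, 12, 13, 15, 19, 32 → 6
r = 24: 32 → 1
Cross-inversions: 7 + 6 + 1 = 14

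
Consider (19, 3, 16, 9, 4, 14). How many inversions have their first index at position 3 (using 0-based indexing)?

The element at index 3 is 9.
Elements after it: 4, 14
Those smaller than 9: 4

1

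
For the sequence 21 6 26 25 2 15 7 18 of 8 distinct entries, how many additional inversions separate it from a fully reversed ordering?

12

Maximum inversions for 8 distinct elements is C(8, 2) = 8·7/2 = 28.
Current inversions — for each element, count later smaller elements:
21: 5
6: 1
26: 5
25: 4
2: 0
15: 1
7: 0
18: 0
Current total: 5 + 1 + 5 + 4 + 0 + 1 + 0 + 0 = 16
Shortfall: 28 − 16 = 12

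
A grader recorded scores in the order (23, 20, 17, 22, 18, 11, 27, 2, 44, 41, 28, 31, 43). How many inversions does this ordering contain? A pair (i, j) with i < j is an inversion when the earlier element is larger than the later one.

Inversions: 25

Count, for each position, how many later elements it exceeds:
23 → 20, 17, 22, 18, 11, 2 → 6
20 → 17, 18, 11, 2 → 4
17 → 11, 2 → 2
22 → 18, 11, 2 → 3
18 → 11, 2 → 2
11 → 2 → 1
27 → 2 → 1
2 → none → 0
44 → 41, 28, 31, 43 → 4
41 → 28, 31 → 2
28 → none → 0
31 → none → 0
43 → none → 0
Sum: 6 + 4 + 2 + 3 + 2 + 1 + 1 + 0 + 4 + 2 + 0 + 0 + 0 = 25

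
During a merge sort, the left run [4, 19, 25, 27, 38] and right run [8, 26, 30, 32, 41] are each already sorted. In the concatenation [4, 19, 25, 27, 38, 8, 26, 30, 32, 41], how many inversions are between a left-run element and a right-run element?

For each element r of the right run, count left-run elements greater than r:
r = 8: 19, 25, 27, 38 → 4
r = 26: 27, 38 → 2
r = 30: 38 → 1
r = 32: 38 → 1
r = 41: none → 0
Cross-inversions: 4 + 2 + 1 + 1 + 0 = 8

8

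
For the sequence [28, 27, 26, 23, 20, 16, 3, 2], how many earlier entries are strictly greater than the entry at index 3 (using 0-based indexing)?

The element at index 3 is 23.
Elements before it: 28, 27, 26
Those larger than 23: 28, 27, 26

3 such elements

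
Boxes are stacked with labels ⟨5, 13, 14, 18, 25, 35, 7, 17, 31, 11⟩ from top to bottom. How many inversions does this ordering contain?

Count, for each position, how many later elements it exceeds:
5: 0
13: 2
14: 2
18: 3
25: 3
35: 4
7: 0
17: 1
31: 1
11: 0
Sum: 0 + 2 + 2 + 3 + 3 + 4 + 0 + 1 + 1 + 0 = 16

16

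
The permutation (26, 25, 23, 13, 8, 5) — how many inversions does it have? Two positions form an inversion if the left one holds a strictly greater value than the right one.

Count, for each position, how many later elements it exceeds:
26 → 25, 23, 13, 8, 5 → 5
25 → 23, 13, 8, 5 → 4
23 → 13, 8, 5 → 3
13 → 8, 5 → 2
8 → 5 → 1
5 → none → 0
Sum: 5 + 4 + 3 + 2 + 1 + 0 = 15

15 out-of-order pairs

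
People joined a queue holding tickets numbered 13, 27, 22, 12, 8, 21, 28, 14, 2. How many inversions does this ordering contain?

Element-by-element contributions:
13 → 12, 8, 2 → 3
27 → 22, 12, 8, 21, 14, 2 → 6
22 → 12, 8, 21, 14, 2 → 5
12 → 8, 2 → 2
8 → 2 → 1
21 → 14, 2 → 2
28 → 14, 2 → 2
14 → 2 → 1
2 → none → 0
Sum: 3 + 6 + 5 + 2 + 1 + 2 + 2 + 1 + 0 = 22

There are 22 inversions.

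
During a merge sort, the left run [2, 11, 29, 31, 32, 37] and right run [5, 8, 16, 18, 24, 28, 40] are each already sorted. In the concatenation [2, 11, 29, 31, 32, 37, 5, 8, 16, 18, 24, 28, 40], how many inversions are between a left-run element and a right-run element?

26

For each element r of the right run, count left-run elements greater than r:
r = 5: 11, 29, 31, 32, 37 → 5
r = 8: 11, 29, 31, 32, 37 → 5
r = 16: 29, 31, 32, 37 → 4
r = 18: 29, 31, 32, 37 → 4
r = 24: 29, 31, 32, 37 → 4
r = 28: 29, 31, 32, 37 → 4
r = 40: none → 0
Cross-inversions: 5 + 5 + 4 + 4 + 4 + 4 + 0 = 26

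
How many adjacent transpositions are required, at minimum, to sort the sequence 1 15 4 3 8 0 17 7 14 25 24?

15

Minimum adjacent swaps = number of inversions (each swap of adjacent out-of-order elements removes one inversion and no swap can remove more).
Count inversions — for each element, later elements that are smaller:
1: 0 → 1
15: 4, 3, 8, 0, 7, 14 → 6
4: 3, 0 → 2
3: 0 → 1
8: 0, 7 → 2
0: none → 0
17: 7, 14 → 2
7: none → 0
14: none → 0
25: 24 → 1
24: none → 0
Total inversions: 1 + 6 + 2 + 1 + 2 + 0 + 2 + 0 + 0 + 1 + 0 = 15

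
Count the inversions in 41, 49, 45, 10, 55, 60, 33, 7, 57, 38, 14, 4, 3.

Inversions: 54

Sweep left to right; for each value list the smaller values that follow it:
41: 7
49: 8
45: 7
10: 3
55: 6
60: 7
33: 4
7: 2
57: 4
38: 3
14: 2
4: 1
3: 0
Sum: 7 + 8 + 7 + 3 + 6 + 7 + 4 + 2 + 4 + 3 + 2 + 1 + 0 = 54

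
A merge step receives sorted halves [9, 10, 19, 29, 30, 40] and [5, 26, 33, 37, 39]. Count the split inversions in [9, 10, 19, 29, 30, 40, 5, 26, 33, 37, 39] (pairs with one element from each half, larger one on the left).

Count, for every r in R, how many entries of L exceed r:
r = 5: 9, 10, 19, 29, 30, 40 → 6
r = 26: 29, 30, 40 → 3
r = 33: 40 → 1
r = 37: 40 → 1
r = 39: 40 → 1
Cross-inversions: 6 + 3 + 1 + 1 + 1 = 12

12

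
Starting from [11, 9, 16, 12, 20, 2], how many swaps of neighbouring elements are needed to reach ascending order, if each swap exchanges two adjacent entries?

7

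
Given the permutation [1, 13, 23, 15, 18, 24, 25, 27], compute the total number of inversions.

Element-by-element contributions:
1 → none → 0
13 → none → 0
23 → 15, 18 → 2
15 → none → 0
18 → none → 0
24 → none → 0
25 → none → 0
27 → none → 0
Sum: 0 + 0 + 2 + 0 + 0 + 0 + 0 + 0 = 2

2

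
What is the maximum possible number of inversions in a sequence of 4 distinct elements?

6 inversions

A reversed (strictly descending) arrangement makes every pair an inversion, giving C(4, 2) inversions.
C(4, 2) = 4·3/2 = 6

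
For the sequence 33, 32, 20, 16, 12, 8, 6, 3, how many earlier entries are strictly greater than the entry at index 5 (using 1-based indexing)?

4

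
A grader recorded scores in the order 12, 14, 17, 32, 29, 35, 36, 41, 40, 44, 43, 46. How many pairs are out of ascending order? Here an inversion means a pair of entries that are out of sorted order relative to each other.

There are 3 out-of-order pairs.

Sweep left to right; for each value list the smaller values that follow it:
12 → none → 0
14 → none → 0
17 → none → 0
32 → 29 → 1
29 → none → 0
35 → none → 0
36 → none → 0
41 → 40 → 1
40 → none → 0
44 → 43 → 1
43 → none → 0
46 → none → 0
Sum: 0 + 0 + 0 + 1 + 0 + 0 + 0 + 1 + 0 + 1 + 0 + 0 = 3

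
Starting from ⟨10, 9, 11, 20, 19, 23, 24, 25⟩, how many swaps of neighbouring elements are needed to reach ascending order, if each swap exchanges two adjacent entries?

There are 2 adjacent swaps.

The minimum number of adjacent swaps to sort an array equals its inversion count, since every such swap removes exactly one inversion.
Count inversions — for each element, later elements that are smaller:
10: 9 → 1
9: none → 0
11: none → 0
20: 19 → 1
19: none → 0
23: none → 0
24: none → 0
25: none → 0
Total inversions: 1 + 0 + 0 + 1 + 0 + 0 + 0 + 0 = 2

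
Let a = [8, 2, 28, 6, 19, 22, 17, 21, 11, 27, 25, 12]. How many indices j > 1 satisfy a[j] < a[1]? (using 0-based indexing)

0 such elements

The element at index 1 is 2.
Elements after it: 28, 6, 19, 22, 17, 21, 11, 27, 25, 12
None of them are smaller than 2.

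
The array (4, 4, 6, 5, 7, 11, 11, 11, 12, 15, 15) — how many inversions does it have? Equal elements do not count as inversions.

Element-by-element contributions:
4 → none → 0
4 → none → 0
6 → 5 → 1
5 → none → 0
7 → none → 0
11 → none → 0
11 → none → 0
11 → none → 0
12 → none → 0
15 → none → 0
15 → none → 0
Sum: 0 + 0 + 1 + 0 + 0 + 0 + 0 + 0 + 0 + 0 + 0 = 1

1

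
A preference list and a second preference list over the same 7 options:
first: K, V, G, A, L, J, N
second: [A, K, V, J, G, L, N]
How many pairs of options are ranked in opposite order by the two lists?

5 pairs

Assign each item its position (1..7) in the first ordering, then rewrite the second ordering as that position sequence:
positions: K→1, V→2, G→3, A→4, L→5, J→6, N→7
second ordering as positions: [4, 1, 2, 6, 3, 5, 7]
Discordant pairs = inversions in this position sequence.
4: 1, 2, 3 → 3
1: 0
2: 0
6: 3, 5 → 2
3: 0
5: 0
7: 0
Total: 3 + 0 + 0 + 2 + 0 + 0 + 0 = 5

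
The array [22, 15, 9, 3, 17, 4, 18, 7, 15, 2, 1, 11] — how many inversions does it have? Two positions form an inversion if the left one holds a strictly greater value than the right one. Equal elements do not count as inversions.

Count, for each position, how many later elements it exceeds:
22: 11
15: 7
9: 5
3: 2
17: 6
4: 2
18: 5
7: 2
15: 3
2: 1
1: 0
11: 0
Sum: 11 + 7 + 5 + 2 + 6 + 2 + 5 + 2 + 3 + 1 + 0 + 0 = 44

There are 44 inversions.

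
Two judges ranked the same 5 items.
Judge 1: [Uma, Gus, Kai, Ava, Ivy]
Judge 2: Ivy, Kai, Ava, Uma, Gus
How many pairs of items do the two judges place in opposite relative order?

8 discordant pairs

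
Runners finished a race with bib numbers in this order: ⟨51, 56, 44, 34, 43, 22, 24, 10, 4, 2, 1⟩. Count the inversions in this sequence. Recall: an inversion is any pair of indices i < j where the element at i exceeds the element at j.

52

For each element, count later entries that are smaller:
51 → 44, 34, 43, 22, 24, 10, 4, 2, 1 → 9
56 → 44, 34, 43, 22, 24, 10, 4, 2, 1 → 9
44 → 34, 43, 22, 24, 10, 4, 2, 1 → 8
34 → 22, 24, 10, 4, 2, 1 → 6
43 → 22, 24, 10, 4, 2, 1 → 6
22 → 10, 4, 2, 1 → 4
24 → 10, 4, 2, 1 → 4
10 → 4, 2, 1 → 3
4 → 2, 1 → 2
2 → 1 → 1
1 → none → 0
Sum: 9 + 9 + 8 + 6 + 6 + 4 + 4 + 3 + 2 + 1 + 0 = 52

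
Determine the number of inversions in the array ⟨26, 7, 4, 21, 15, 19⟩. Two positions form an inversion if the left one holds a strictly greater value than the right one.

8 inversions

Listing every pair i<j with a[i]>a[j] (using 1-based positions):
(1,2): 26 > 7
(1,3): 26 > 4
(1,4): 26 > 21
(1,5): 26 > 15
(1,6): 26 > 19
(2,3): 7 > 4
(4,5): 21 > 15
(4,6): 21 > 19
That's 8 pairs.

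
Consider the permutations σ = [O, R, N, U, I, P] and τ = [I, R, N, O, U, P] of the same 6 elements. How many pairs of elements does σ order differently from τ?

6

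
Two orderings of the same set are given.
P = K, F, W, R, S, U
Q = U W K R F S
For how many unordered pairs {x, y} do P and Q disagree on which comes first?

Disagreeing pairs: 8

Assign each item its position (1..6) in the first ordering, then rewrite the second ordering as that position sequence:
positions: K→1, F→2, W→3, R→4, S→5, U→6
second ordering as positions: [6, 3, 1, 4, 2, 5]
Discordant pairs = inversions in this position sequence.
6: 3, 1, 4, 2, 5 → 5
3: 1, 2 → 2
1: 0
4: 2 → 1
2: 0
5: 0
Total: 5 + 2 + 0 + 1 + 0 + 0 = 8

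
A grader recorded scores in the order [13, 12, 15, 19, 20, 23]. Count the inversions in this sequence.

Out-of-order pairs: 1

Count, for each position, how many later elements it exceeds:
13: 1
12: 0
15: 0
19: 0
20: 0
23: 0
Sum: 1 + 0 + 0 + 0 + 0 + 0 = 1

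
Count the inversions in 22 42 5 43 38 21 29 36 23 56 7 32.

33 out-of-order pairs

Sweep left to right; for each value list the smaller values that follow it:
22 → 5, 21, 7 → 3
42 → 5, 38, 21, 29, 36, 23, 7, 32 → 8
5 → none → 0
43 → 38, 21, 29, 36, 23, 7, 32 → 7
38 → 21, 29, 36, 23, 7, 32 → 6
21 → 7 → 1
29 → 23, 7 → 2
36 → 23, 7, 32 → 3
23 → 7 → 1
56 → 7, 32 → 2
7 → none → 0
32 → none → 0
Sum: 3 + 8 + 0 + 7 + 6 + 1 + 2 + 3 + 1 + 2 + 0 + 0 = 33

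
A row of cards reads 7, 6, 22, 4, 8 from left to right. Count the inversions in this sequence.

Listing every pair i<j with a[i]>a[j] (using 0-based positions):
(0,1): 7 > 6
(0,3): 7 > 4
(1,3): 6 > 4
(2,3): 22 > 4
(2,4): 22 > 8
That's 5 pairs.

5 inversions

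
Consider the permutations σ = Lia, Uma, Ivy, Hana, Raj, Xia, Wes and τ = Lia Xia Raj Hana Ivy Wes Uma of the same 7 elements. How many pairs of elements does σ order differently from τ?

11

Assign each item its position (1..7) in the first ordering, then rewrite the second ordering as that position sequence:
positions: Lia→1, Uma→2, Ivy→3, Hana→4, Raj→5, Xia→6, Wes→7
second ordering as positions: [1, 6, 5, 4, 3, 7, 2]
Discordant pairs = inversions in this position sequence.
1: 0
6: 5, 4, 3, 2 → 4
5: 4, 3, 2 → 3
4: 3, 2 → 2
3: 2 → 1
7: 2 → 1
2: 0
Total: 0 + 4 + 3 + 2 + 1 + 1 + 0 = 11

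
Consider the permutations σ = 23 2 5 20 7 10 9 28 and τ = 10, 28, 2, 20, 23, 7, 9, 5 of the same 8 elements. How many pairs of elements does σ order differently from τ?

There are 16 discordant pairs.

Assign each item its position (1..8) in the first ordering, then rewrite the second ordering as that position sequence:
positions: 23→1, 2→2, 5→3, 20→4, 7→5, 10→6, 9→7, 28→8
second ordering as positions: [6, 8, 2, 4, 1, 5, 7, 3]
Discordant pairs = inversions in this position sequence.
6: 2, 4, 1, 5, 3 → 5
8: 2, 4, 1, 5, 7, 3 → 6
2: 1 → 1
4: 1, 3 → 2
1: 0
5: 3 → 1
7: 3 → 1
3: 0
Total: 5 + 6 + 1 + 2 + 0 + 1 + 1 + 0 = 16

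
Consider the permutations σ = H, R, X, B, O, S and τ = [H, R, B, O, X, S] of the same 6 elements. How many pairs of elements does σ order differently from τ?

2 discordant pairs

Assign each item its position (1..6) in the first ordering, then rewrite the second ordering as that position sequence:
positions: H→1, R→2, X→3, B→4, O→5, S→6
second ordering as positions: [1, 2, 4, 5, 3, 6]
Discordant pairs = inversions in this position sequence.
1: 0
2: 0
4: 3 → 1
5: 3 → 1
3: 0
6: 0
Total: 0 + 0 + 1 + 1 + 0 + 0 = 2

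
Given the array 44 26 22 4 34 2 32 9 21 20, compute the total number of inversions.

There are 30 inversions.

Sweep left to right; for each value list the smaller values that follow it:
44 → 26, 22, 4, 34, 2, 32, 9, 21, 20 → 9
26 → 22, 4, 2, 9, 21, 20 → 6
22 → 4, 2, 9, 21, 20 → 5
4 → 2 → 1
34 → 2, 32, 9, 21, 20 → 5
2 → none → 0
32 → 9, 21, 20 → 3
9 → none → 0
21 → 20 → 1
20 → none → 0
Sum: 9 + 6 + 5 + 1 + 5 + 0 + 3 + 0 + 1 + 0 = 30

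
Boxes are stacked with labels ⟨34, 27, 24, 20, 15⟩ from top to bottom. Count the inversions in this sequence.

10

Out-of-order index pairs (1-indexed):
(1,2): 34 > 27
(1,3): 34 > 24
(1,4): 34 > 20
(1,5): 34 > 15
(2,3): 27 > 24
(2,4): 27 > 20
(2,5): 27 > 15
(3,4): 24 > 20
(3,5): 24 > 15
(4,5): 20 > 15
That's 10 pairs.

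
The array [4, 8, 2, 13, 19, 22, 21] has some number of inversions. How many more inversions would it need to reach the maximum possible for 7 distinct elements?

Maximum inversions for 7 distinct elements is C(7, 2) = 7·6/2 = 21.
Current inversions — for each element, count later smaller elements:
4: 1
8: 1
2: 0
13: 0
19: 0
22: 1
21: 0
Current total: 1 + 1 + 0 + 0 + 0 + 1 + 0 = 3
Shortfall: 21 − 3 = 18

18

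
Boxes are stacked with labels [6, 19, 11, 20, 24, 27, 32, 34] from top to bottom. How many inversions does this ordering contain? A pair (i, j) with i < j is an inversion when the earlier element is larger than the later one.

1

For each element, count later entries that are smaller:
6: 0
19: 1
11: 0
20: 0
24: 0
27: 0
32: 0
34: 0
Sum: 0 + 1 + 0 + 0 + 0 + 0 + 0 + 0 = 1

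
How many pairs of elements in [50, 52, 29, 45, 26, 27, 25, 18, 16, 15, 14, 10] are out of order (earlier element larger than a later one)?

Element-by-element contributions:
50: 10
52: 10
29: 8
45: 8
26: 6
27: 6
25: 5
18: 4
16: 3
15: 2
14: 1
10: 0
Sum: 10 + 10 + 8 + 8 + 6 + 6 + 5 + 4 + 3 + 2 + 1 + 0 = 63

63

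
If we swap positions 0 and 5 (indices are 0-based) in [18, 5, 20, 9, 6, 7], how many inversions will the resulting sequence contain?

6

Positions 0 and 5 hold 18 and 7; after swapping, the array is [7, 5, 20, 9, 6, 18].
Sweep left to right; for each value list the smaller values that follow it:
7: 2
5: 0
20: 3
9: 1
6: 0
18: 0
Sum: 2 + 0 + 3 + 1 + 0 + 0 = 6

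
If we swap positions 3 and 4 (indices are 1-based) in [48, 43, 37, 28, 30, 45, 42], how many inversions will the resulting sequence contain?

12

Positions 3 and 4 hold 37 and 28; after swapping, the array is [48, 43, 28, 37, 30, 45, 42].
Count, for each position, how many later elements it exceeds:
48 → 43, 28, 37, 30, 45, 42 → 6
43 → 28, 37, 30, 42 → 4
28 → none → 0
37 → 30 → 1
30 → none → 0
45 → 42 → 1
42 → none → 0
Sum: 6 + 4 + 0 + 1 + 0 + 1 + 0 = 12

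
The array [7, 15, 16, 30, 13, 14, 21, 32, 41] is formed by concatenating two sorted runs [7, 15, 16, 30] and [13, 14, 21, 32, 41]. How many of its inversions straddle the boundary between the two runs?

For each element r of the right run, count left-run elements greater than r:
r = 13: 15, 16, 30 → 3
r = 14: 15, 16, 30 → 3
r = 21: 30 → 1
r = 32: none → 0
r = 41: none → 0
Cross-inversions: 3 + 3 + 1 + 0 + 0 = 7

There are 7 split inversions.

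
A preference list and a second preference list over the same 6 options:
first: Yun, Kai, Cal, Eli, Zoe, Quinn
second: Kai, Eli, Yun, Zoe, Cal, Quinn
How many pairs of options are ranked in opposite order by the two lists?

4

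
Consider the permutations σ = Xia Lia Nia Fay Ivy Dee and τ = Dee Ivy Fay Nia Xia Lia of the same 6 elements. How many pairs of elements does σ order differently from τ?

There are 14 discordant pairs.

Assign each item its position (1..6) in the first ordering, then rewrite the second ordering as that position sequence:
positions: Xia→1, Lia→2, Nia→3, Fay→4, Ivy→5, Dee→6
second ordering as positions: [6, 5, 4, 3, 1, 2]
Discordant pairs = inversions in this position sequence.
6: 5, 4, 3, 1, 2 → 5
5: 4, 3, 1, 2 → 4
4: 3, 1, 2 → 3
3: 1, 2 → 2
1: 0
2: 0
Total: 5 + 4 + 3 + 2 + 0 + 0 = 14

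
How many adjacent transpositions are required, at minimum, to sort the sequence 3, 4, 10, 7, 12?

Minimum adjacent swaps = number of inversions (each swap of adjacent out-of-order elements removes one inversion and no swap can remove more).
Count inversions — for each element, later elements that are smaller:
3: none → 0
4: none → 0
10: 7 → 1
7: none → 0
12: none → 0
Total inversions: 0 + 0 + 1 + 0 + 0 = 1

1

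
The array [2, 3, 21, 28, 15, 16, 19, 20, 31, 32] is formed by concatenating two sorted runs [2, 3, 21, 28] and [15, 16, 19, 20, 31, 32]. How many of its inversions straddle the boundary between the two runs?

8

Take each right-half value and tally the left-half values above it:
r = 15: 21, 28 → 2
r = 16: 21, 28 → 2
r = 19: 21, 28 → 2
r = 20: 21, 28 → 2
r = 31: none → 0
r = 32: none → 0
Cross-inversions: 2 + 2 + 2 + 2 + 0 + 0 = 8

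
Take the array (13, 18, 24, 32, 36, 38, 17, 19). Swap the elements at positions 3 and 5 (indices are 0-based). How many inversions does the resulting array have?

Positions 3 and 5 hold 32 and 38; after swapping, the array is [13, 18, 24, 38, 36, 32, 17, 19].
Element-by-element contributions:
13: 0
18: 1
24: 2
38: 4
36: 3
32: 2
17: 0
19: 0
Sum: 0 + 1 + 2 + 4 + 3 + 2 + 0 + 0 = 12

12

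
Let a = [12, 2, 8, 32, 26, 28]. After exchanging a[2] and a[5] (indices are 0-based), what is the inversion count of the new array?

Positions 2 and 5 hold 8 and 28; after swapping, the array is [12, 2, 28, 32, 26, 8].
For each element, count later entries that are smaller:
12: 2
2: 0
28: 2
32: 2
26: 1
8: 0
Sum: 2 + 0 + 2 + 2 + 1 + 0 = 7

7 inversions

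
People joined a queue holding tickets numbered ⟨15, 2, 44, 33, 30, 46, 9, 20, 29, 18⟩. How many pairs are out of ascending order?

There are 23 out-of-order pairs.

Element-by-element contributions:
15 → 2, 9 → 2
2 → none → 0
44 → 33, 30, 9, 20, 29, 18 → 6
33 → 30, 9, 20, 29, 18 → 5
30 → 9, 20, 29, 18 → 4
46 → 9, 20, 29, 18 → 4
9 → none → 0
20 → 18 → 1
29 → 18 → 1
18 → none → 0
Sum: 2 + 0 + 6 + 5 + 4 + 4 + 0 + 1 + 1 + 0 = 23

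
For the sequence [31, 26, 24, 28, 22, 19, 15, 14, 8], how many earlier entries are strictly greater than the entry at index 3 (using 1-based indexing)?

The element at index 3 is 24.
Elements before it: 31, 26
Those larger than 24: 31, 26

2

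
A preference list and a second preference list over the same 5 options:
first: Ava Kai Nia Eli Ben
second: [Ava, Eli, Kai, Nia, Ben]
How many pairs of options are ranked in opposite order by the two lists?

There are 2 pairs.

Assign each item its position (1..5) in the first ordering, then rewrite the second ordering as that position sequence:
positions: Ava→1, Kai→2, Nia→3, Eli→4, Ben→5
second ordering as positions: [1, 4, 2, 3, 5]
Discordant pairs = inversions in this position sequence.
1: 0
4: 2, 3 → 2
2: 0
3: 0
5: 0
Total: 0 + 2 + 0 + 0 + 0 = 2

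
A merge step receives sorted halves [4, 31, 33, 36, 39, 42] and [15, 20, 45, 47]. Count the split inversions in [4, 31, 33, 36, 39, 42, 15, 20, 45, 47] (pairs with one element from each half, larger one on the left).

Count, for every r in R, how many entries of L exceed r:
r = 15: 31, 33, 36, 39, 42 → 5
r = 20: 31, 33, 36, 39, 42 → 5
r = 45: none → 0
r = 47: none → 0
Cross-inversions: 5 + 5 + 0 + 0 = 10

10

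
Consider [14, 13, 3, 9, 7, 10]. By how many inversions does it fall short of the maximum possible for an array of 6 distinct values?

5

Maximum inversions for 6 distinct elements is C(6, 2) = 6·5/2 = 15.
Current inversions — for each element, count later smaller elements:
14: 5
13: 4
3: 0
9: 1
7: 0
10: 0
Current total: 5 + 4 + 0 + 1 + 0 + 0 = 10
Shortfall: 15 − 10 = 5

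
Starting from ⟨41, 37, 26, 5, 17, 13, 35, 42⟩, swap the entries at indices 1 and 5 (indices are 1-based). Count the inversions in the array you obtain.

10

Positions 1 and 5 hold 41 and 17; after swapping, the array is [17, 37, 26, 5, 41, 13, 35, 42].
Element-by-element contributions:
17: 2
37: 4
26: 2
5: 0
41: 2
13: 0
35: 0
42: 0
Sum: 2 + 4 + 2 + 0 + 2 + 0 + 0 + 0 = 10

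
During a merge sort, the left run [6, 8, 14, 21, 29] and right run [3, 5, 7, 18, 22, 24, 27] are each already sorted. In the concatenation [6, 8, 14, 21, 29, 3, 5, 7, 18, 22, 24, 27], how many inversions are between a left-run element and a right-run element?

For each element r of the right run, count left-run elements greater than r:
r = 3: 6, 8, 14, 21, 29 → 5
r = 5: 6, 8, 14, 21, 29 → 5
r = 7: 8, 14, 21, 29 → 4
r = 18: 21, 29 → 2
r = 22: 29 → 1
r = 24: 29 → 1
r = 27: 29 → 1
Cross-inversions: 5 + 5 + 4 + 2 + 1 + 1 + 1 = 19

19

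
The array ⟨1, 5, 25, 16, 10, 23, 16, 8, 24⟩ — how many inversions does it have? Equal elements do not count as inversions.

12 out-of-order pairs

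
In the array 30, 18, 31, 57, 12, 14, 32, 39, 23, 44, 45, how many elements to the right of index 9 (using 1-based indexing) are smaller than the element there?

0 such elements

The element at index 9 is 23.
Elements after it: 44, 45
None of them are smaller than 23.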